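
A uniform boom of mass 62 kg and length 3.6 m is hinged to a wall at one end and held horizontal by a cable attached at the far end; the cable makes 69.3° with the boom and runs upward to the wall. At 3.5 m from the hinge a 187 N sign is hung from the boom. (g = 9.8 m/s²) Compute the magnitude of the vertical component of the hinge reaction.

|H_y| ≈ 309 N

Take torques about the hinge: T sin 69.3° · 3.6 = 62×9.8×1.8 + 187×3.5 = 1748.2 N·m.
So T = 1748.2 / (0.9354 × 3.6) = 519.12 N.
ΣF_y = 0: H_y = (62×9.8 + 187) − T sin 69.3° = 794.6 − 485.61 = 308.99 N.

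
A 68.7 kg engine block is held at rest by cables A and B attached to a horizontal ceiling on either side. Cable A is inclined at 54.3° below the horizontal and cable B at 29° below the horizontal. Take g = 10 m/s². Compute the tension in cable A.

Weight W = 68.7 × 10 = 687 N acts straight down.
Horizontal: T_A cos 54.3° = T_B cos 29°  →  T_B = 0.6672 T_A.
Vertical: T_A sin 54.3° + T_B sin 29° = 687.
Substituting the horizontal relation into the vertical equation gives 1.136 T_A = 687, so T_A = 605 N.

T_A ≈ 605 N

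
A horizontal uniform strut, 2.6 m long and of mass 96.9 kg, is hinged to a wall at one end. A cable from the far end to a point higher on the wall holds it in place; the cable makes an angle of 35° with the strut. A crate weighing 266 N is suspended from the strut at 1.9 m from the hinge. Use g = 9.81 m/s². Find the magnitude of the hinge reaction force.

|H| ≈ 1100 N

Take torques about the hinge: T sin 35° · 2.6 = 96.9×9.81×1.3 + 266×1.9 = 1741.2 N·m.
So T = 1741.2 / (0.5736 × 2.6) = 1167.5 N.
ΣF_x = 0: H_x = T cos 35° = 956.4 N.
ΣF_y = 0: H_y = (96.9×9.81 + 266) − T sin 35° = 1216.6 − 669.68 = 546.91 N.
|H| = √(H_x² + H_y²) = √((956.4)² + (546.91)²) = 1101.7 N.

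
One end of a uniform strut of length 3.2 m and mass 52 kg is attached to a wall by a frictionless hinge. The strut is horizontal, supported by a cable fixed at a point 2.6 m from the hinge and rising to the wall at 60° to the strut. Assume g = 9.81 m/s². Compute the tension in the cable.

Take torques about the hinge: T sin 60° · 2.6 = 52×9.81×1.6 = 816.19 N·m.
So T = 816.19 / (0.8660 × 2.6) = 362.48 N.

T ≈ 362 N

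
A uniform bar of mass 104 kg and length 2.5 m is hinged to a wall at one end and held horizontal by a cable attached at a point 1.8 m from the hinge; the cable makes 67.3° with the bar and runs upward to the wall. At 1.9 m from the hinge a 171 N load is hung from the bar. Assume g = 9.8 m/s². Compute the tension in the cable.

Take torques about the hinge: T sin 67.3° · 1.8 = 104×9.8×1.25 + 171×1.9 = 1598.9 N·m.
So T = 1598.9 / (0.9225 × 1.8) = 962.86 N.

T ≈ 963 N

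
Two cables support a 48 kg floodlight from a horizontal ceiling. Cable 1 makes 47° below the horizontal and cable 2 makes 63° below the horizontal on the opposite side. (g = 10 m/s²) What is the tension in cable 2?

Weight W = 48 × 10 = 480 N acts straight down.
Horizontal: T_1 cos 47° = T_2 cos 63°  →  T_1 = 0.6657 T_2.
Vertical: T_1 sin 47° + T_2 sin 63° = 480.
Substituting the horizontal relation into the vertical equation gives 1.378 T_2 = 480, so T_2 = 348.4 N.

T_2 ≈ 348 N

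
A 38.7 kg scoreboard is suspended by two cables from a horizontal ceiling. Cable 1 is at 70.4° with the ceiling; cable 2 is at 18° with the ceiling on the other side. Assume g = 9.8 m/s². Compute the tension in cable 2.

Weight W = 38.7 × 9.8 = 379.3 N acts straight down.
Horizontal: T_1 cos 70.4° = T_2 cos 18°  →  T_1 = 2.835 T_2.
Vertical: T_1 sin 70.4° + T_2 sin 18° = 379.3.
Substituting the horizontal relation into the vertical equation gives 2.98 T_2 = 379.3, so T_2 = 127.3 N.

T_2 ≈ 127 N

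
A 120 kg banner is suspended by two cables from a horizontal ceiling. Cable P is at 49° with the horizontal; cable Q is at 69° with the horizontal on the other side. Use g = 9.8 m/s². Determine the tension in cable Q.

T_Q ≈ 874 N

Weight W = 120 × 9.8 = 1176 N acts straight down.
Horizontal: T_P cos 49° = T_Q cos 69°  →  T_P = 0.5462 T_Q.
Vertical: T_P sin 49° + T_Q sin 69° = 1176.
Substituting the horizontal relation into the vertical equation gives 1.346 T_Q = 1176, so T_Q = 873.8 N.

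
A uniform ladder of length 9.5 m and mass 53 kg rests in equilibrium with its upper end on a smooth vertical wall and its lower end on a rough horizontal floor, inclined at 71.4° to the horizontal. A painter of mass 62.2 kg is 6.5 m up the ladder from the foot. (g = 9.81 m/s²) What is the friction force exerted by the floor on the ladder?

f ≈ 228 N

Torques about the foot: N_wall · 9.5 sin 71.4° = 53×9.81×4.75 cos 71.4° + 62.2×9.81×6.5 cos 71.4° → N_wall = 227.99 N.
ΣF_x = 0: f_floor = N_wall = 227.99 N.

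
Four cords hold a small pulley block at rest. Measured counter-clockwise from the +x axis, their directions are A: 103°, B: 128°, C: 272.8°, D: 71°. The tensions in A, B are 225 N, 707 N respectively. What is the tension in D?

T_D ≈ 1200 N

Resolve: ΣF_x = 225 cos 103° + 707 cos 128° + T_C cos 272.8° + T_D cos 71° = 0.
        ΣF_y = 225 sin 103° + 707 sin 128° + T_C sin 272.8° + T_D sin 71° = 0.
The known terms sum to (-485.9, 776.4) N, so 0.0488 T_C + 0.3256 T_D = 485.9 and -0.9988 T_C + 0.9455 T_D = -776.4.
Solving simultaneously: T_C = 1918 N, T_D = 1205 N.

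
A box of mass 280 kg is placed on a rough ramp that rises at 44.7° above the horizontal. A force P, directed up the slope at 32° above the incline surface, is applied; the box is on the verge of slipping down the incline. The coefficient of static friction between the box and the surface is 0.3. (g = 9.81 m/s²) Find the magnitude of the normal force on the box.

N ≈ 917 N

On the verge of sliding down the incline, friction equals μN and acts up the slope.
Perpendicular: N + P sin 32° = W cos 44.7° = 1952 N.
Along incline: P cos 32° + μN = W sin 44.7° with W sin 44.7° = 1932 N.
Solving the pair for P and N: P = 1954 N, N = 917 N (and f = μN = 275.1 N).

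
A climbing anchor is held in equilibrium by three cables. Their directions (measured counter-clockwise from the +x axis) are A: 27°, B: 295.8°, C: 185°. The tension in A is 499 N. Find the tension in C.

Resolve: ΣF_x = 499 cos 27° + T_B cos 295.8° + T_C cos 185° = 0.
        ΣF_y = 499 sin 27° + T_B sin 295.8° + T_C sin 185° = 0.
The known terms sum to (444.6, 226.5) N, so 0.4352 T_B − 0.9962 T_C = -444.6 and -0.9003 T_B − 0.0872 T_C = -226.5.
Solving simultaneously: T_B = 200 N, T_C = 533.7 N.

T_C ≈ 534 N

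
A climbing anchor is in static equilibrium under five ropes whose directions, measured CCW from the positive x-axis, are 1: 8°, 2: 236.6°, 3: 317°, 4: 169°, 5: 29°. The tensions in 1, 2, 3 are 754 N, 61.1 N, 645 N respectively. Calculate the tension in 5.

T_5 ≈ 238 N

Resolve: ΣF_x = 754 cos 8° + 61.1 cos 236.6° + 645 cos 317° + T_4 cos 169° + T_5 cos 29° = 0.
        ΣF_y = 754 sin 8° + 61.1 sin 236.6° + 645 sin 317° + T_4 sin 169° + T_5 sin 29° = 0.
The known terms sum to (1185, -386) N, so -0.9816 T_4 + 0.8746 T_5 = -1185 and 0.1908 T_4 + 0.4848 T_5 = 386.
Solving simultaneously: T_4 = 1419 N, T_5 = 237.7 N.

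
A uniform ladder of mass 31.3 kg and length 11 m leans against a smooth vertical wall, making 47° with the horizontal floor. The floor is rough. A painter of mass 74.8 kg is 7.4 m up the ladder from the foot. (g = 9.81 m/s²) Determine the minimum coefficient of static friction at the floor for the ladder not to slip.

μ_min ≈ 0.580

ΣF_y = 0: N_floor = 31.3×9.81 + 74.8×9.81 = 1040.8 N.
Torques about the foot: N_wall · 11 sin 47° = 31.3×9.81×5.5 cos 47° + 74.8×9.81×7.4 cos 47° → N_wall = 603.49 N.
ΣF_x = 0: f_floor = N_wall = 603.49 N.
μ_min = f_floor / N_floor = 603.49 / 1040.8 = 0.5798.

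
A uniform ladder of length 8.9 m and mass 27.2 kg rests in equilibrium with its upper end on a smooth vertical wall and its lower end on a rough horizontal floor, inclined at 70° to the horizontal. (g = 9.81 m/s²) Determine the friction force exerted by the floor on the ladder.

Torques about the foot: N_wall · 8.9 sin 70° = 27.2×9.81×4.45 cos 70° → N_wall = 48.559 N.
ΣF_x = 0: f_floor = N_wall = 48.559 N.

f ≈ 48.6 N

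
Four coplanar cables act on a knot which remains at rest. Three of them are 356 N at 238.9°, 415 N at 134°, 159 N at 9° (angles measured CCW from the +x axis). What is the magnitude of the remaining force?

F ≈ 316 N

Sum the known components: ΣF_x = -315.1 N, ΣF_y = 18.57 N.
For equilibrium the remaining force must supply (−ΣF_x, −ΣF_y) = (315.1, -18.57) N.
Magnitude = √((315.1)² + (-18.57)²) = 315.7 N; direction = atan2(-18.57, 315.1) = 356.6°.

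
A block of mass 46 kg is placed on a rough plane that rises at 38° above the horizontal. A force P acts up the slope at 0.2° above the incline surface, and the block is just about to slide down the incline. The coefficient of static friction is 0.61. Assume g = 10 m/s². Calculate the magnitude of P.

On the verge of sliding down the incline, friction equals μN and acts up the slope.
Perpendicular: N + P sin 0.2° = W cos 38° = 362.5 N.
Along incline: P cos 0.2° + μN = W sin 38° with W sin 38° = 283.2 N.
Solving the pair for P and N: P = 62.22 N, N = 362.3 N (and f = μN = 221 N).

P ≈ 62.2 N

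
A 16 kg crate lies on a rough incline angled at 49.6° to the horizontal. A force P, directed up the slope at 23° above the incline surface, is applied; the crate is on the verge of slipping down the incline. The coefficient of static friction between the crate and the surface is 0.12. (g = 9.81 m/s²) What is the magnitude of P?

On the verge of sliding down the incline, friction equals μN and acts up the slope.
Perpendicular: N + P sin 23° = W cos 49.6° = 101.7 N.
Along incline: P cos 23° + μN = W sin 49.6° with W sin 49.6° = 119.5 N.
Solving the pair for P and N: P = 122.8 N, N = 53.73 N (and f = μN = 6.447 N).

P ≈ 123 N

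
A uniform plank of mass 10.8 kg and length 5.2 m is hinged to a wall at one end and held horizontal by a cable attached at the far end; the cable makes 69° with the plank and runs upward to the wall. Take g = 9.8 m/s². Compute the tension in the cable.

T ≈ 56.7 N

Take torques about the hinge: T sin 69° · 5.2 = 10.8×9.8×2.6 = 275.18 N·m.
So T = 275.18 / (0.9336 × 5.2) = 56.685 N.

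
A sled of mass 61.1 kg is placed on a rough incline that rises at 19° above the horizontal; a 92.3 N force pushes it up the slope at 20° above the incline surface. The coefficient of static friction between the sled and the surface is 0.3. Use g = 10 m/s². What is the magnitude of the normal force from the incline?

N ≈ 546 N

Axes along / perpendicular to the incline. W sin 19° = 198.9 N down-slope; W cos 19° = 577.7 N into the surface.
Perpendicular: N = W cos 19° − P sin 20° = 577.7 − 31.57 = 546.1 N.
Along incline: P cos 20° + f = W sin 19° (friction acts up-slope) → f = 198.9 − 86.73 = 112.2 N.
|f| = 112.2 N ≤ μN = 163.8 N, so the sled is indeed static.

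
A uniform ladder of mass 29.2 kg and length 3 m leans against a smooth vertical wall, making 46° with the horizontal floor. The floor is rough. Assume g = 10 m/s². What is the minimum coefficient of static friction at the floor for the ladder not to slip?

μ_min ≈ 0.483

ΣF_y = 0: N_floor = 29.2×10 = 292 N.
Torques about the foot: N_wall · 3 sin 46° = 29.2×10×1.5 cos 46° → N_wall = 140.99 N.
ΣF_x = 0: f_floor = N_wall = 140.99 N.
μ_min = f_floor / N_floor = 140.99 / 292 = 0.4828.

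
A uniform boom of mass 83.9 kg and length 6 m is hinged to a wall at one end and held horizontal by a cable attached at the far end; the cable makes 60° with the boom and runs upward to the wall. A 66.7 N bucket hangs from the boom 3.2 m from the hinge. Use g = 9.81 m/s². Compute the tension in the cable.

T ≈ 516 N

Take torques about the hinge: T sin 60° · 6 = 83.9×9.81×3 + 66.7×3.2 = 2682.6 N·m.
So T = 2682.6 / (0.8660 × 6) = 516.27 N.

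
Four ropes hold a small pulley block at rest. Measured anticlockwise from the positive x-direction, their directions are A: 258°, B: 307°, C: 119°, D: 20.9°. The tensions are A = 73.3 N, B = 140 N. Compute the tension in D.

Resolve: ΣF_x = 73.3 cos 258° + 140 cos 307° + T_C cos 119° + T_D cos 20.9° = 0.
        ΣF_y = 73.3 sin 258° + 140 sin 307° + T_C sin 119° + T_D sin 20.9° = 0.
The known terms sum to (69.01, -183.5) N, so -0.4848 T_C + 0.9342 T_D = -69.01 and 0.8746 T_C + 0.3567 T_D = 183.5.
Solving simultaneously: T_C = 198 N, T_D = 28.89 N.

T_D ≈ 28.9 N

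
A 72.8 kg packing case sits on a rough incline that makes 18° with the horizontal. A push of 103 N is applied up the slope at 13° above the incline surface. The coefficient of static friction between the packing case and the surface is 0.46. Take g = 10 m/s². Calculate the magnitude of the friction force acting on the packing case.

Axes along / perpendicular to the incline. W sin 18° = 225 N down-slope; W cos 18° = 692.4 N into the surface.
Perpendicular: N = W cos 18° − P sin 13° = 692.4 − 23.17 = 669.2 N.
Along incline: P cos 13° + f = W sin 18° (friction acts up-slope) → f = 225 − 100.4 = 124.6 N.
|f| = 124.6 N ≤ μN = 307.8 N, so the packing case is indeed static.

f ≈ 125 N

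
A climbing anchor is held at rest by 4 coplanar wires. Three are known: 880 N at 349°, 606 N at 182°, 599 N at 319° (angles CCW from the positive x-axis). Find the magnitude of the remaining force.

Sum the known components: ΣF_x = 710.3 N, ΣF_y = -582 N.
For equilibrium the remaining force must supply (−ΣF_x, −ΣF_y) = (-710.3, 582) N.
Magnitude = √((-710.3)² + (582)²) = 918.3 N; direction = atan2(582, -710.3) = 140.7°.

F ≈ 918 N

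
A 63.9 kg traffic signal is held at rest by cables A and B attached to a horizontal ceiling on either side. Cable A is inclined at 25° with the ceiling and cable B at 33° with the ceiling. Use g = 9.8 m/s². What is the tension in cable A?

T_A ≈ 619 N

Weight W = 63.9 × 9.8 = 626.2 N acts straight down.
Horizontal: T_A cos 25° = T_B cos 33°  →  T_B = 1.081 T_A.
Vertical: T_A sin 25° + T_B sin 33° = 626.2.
Substituting the horizontal relation into the vertical equation gives 1.011 T_A = 626.2, so T_A = 619.3 N.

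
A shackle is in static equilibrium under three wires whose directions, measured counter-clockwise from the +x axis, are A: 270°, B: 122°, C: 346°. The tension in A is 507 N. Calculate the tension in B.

Resolve: ΣF_x = 507 cos 270° + T_B cos 122° + T_C cos 346° = 0.
        ΣF_y = 507 sin 270° + T_B sin 122° + T_C sin 346° = 0.
The known terms sum to (0, -507) N, so -0.5299 T_B + 0.9703 T_C = 0 and 0.8480 T_B − 0.2419 T_C = 507.
Solving simultaneously: T_B = 708.2 N, T_C = 386.8 N.

T_B ≈ 708 N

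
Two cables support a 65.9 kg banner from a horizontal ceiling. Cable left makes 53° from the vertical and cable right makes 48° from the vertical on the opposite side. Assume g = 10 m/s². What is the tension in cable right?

Angles from the horizontal: cable left is 90° − 53° = 37°, cable right is 90° − 48° = 42°.
Weight W = 65.9 × 10 = 659 N acts straight down.
Horizontal: T_left cos 37° = T_right cos 42°  →  T_left = 0.9305 T_right.
Vertical: T_left sin 37° + T_right sin 42° = 659.
Substituting the horizontal relation into the vertical equation gives 1.229 T_right = 659, so T_right = 536.2 N.

T_right ≈ 536 N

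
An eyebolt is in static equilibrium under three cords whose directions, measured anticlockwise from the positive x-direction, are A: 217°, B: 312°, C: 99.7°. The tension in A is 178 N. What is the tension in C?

T_C ≈ 332 N

Resolve: ΣF_x = 178 cos 217° + T_B cos 312° + T_C cos 99.7° = 0.
        ΣF_y = 178 sin 217° + T_B sin 312° + T_C sin 99.7° = 0.
The known terms sum to (-142.2, -107.1) N, so 0.6691 T_B − 0.1685 T_C = 142.2 and -0.7431 T_B + 0.9857 T_C = 107.1.
Solving simultaneously: T_B = 296 N, T_C = 331.8 N.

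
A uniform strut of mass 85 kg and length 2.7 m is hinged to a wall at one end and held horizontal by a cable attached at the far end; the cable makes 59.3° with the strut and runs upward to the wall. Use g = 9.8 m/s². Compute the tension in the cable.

T ≈ 484 N

Take torques about the hinge: T sin 59.3° · 2.7 = 85×9.8×1.35 = 1124.6 N·m.
So T = 1124.6 / (0.8599 × 2.7) = 484.39 N.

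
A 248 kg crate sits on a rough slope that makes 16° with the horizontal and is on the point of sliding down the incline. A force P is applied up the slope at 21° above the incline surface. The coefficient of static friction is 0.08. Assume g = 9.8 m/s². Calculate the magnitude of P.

P ≈ 534 N

On the verge of sliding down the incline, friction equals μN and acts up the slope.
Perpendicular: N + P sin 21° = W cos 16° = 2336 N.
Along incline: P cos 21° + μN = W sin 16° with W sin 16° = 669.9 N.
Solving the pair for P and N: P = 533.8 N, N = 2145 N (and f = μN = 171.6 N).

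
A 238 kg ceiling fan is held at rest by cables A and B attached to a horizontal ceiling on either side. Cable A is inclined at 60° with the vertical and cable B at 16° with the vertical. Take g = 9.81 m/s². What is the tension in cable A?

T_A ≈ 663 N

Angles from the horizontal: cable A is 90° − 60° = 30°, cable B is 90° − 16° = 74°.
Weight W = 238 × 9.81 = 2335 N acts straight down.
Horizontal: T_A cos 30° = T_B cos 74°  →  T_B = 3.142 T_A.
Vertical: T_A sin 30° + T_B sin 74° = 2335.
Substituting the horizontal relation into the vertical equation gives 3.52 T_A = 2335, so T_A = 663.3 N.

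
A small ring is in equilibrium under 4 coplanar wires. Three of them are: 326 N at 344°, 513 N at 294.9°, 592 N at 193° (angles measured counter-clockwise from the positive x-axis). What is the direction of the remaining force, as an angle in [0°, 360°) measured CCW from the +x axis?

θ ≈ 86.1°

Sum the known components: ΣF_x = -47.46 N, ΣF_y = -688.3 N.
For equilibrium the remaining force must supply (−ΣF_x, −ΣF_y) = (47.46, 688.3) N.
Magnitude = √((47.46)² + (688.3)²) = 690 N; direction = atan2(688.3, 47.46) = 86.1°.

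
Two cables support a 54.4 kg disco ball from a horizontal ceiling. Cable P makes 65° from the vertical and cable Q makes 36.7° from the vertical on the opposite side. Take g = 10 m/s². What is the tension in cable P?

T_P ≈ 332 N

Angles from the horizontal: cable P is 90° − 65° = 25°, cable Q is 90° − 36.7° = 53.3°.
Weight W = 54.4 × 10 = 544 N acts straight down.
Horizontal: T_P cos 25° = T_Q cos 53.3°  →  T_Q = 1.517 T_P.
Vertical: T_P sin 25° + T_Q sin 53.3° = 544.
Substituting the horizontal relation into the vertical equation gives 1.639 T_P = 544, so T_P = 332 N.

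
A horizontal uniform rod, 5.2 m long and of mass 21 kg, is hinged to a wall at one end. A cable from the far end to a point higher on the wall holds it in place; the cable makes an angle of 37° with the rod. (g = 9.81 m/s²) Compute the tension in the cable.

T ≈ 171 N

Take torques about the hinge: T sin 37° · 5.2 = 21×9.81×2.6 = 535.63 N·m.
So T = 535.63 / (0.6018 × 5.2) = 171.16 N.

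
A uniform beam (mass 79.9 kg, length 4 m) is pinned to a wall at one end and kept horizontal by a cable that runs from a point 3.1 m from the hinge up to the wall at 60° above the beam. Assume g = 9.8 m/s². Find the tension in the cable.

Take torques about the hinge: T sin 60° · 3.1 = 79.9×9.8×2 = 1566 N·m.
So T = 1566 / (0.8660 × 3.1) = 583.32 N.

T ≈ 583 N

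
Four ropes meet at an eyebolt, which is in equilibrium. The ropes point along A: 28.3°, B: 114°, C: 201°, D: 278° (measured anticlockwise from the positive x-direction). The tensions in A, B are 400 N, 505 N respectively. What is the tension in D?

Resolve: ΣF_x = 400 cos 28.3° + 505 cos 114° + T_C cos 201° + T_D cos 278° = 0.
        ΣF_y = 400 sin 28.3° + 505 sin 114° + T_C sin 201° + T_D sin 278° = 0.
The known terms sum to (146.8, 651) N, so -0.9336 T_C + 0.1392 T_D = -146.8 and -0.3584 T_C − 0.9903 T_D = -651.
Solving simultaneously: T_C = 242.2 N, T_D = 569.7 N.

T_D ≈ 570 N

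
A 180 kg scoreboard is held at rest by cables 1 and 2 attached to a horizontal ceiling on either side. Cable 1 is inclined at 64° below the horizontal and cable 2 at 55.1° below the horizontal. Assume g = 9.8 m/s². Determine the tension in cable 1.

T_1 ≈ 1160 N

Weight W = 180 × 9.8 = 1764 N acts straight down.
Horizontal: T_1 cos 64° = T_2 cos 55.1°  →  T_2 = 0.7662 T_1.
Vertical: T_1 sin 64° + T_2 sin 55.1° = 1764.
Substituting the horizontal relation into the vertical equation gives 1.527 T_1 = 1764, so T_1 = 1155 N.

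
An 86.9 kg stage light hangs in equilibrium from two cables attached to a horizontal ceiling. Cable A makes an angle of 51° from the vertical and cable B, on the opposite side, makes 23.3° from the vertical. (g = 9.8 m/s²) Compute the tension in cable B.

T_B ≈ 687 N

Angles from the horizontal: cable A is 90° − 51° = 39°, cable B is 90° − 23.3° = 66.7°.
Weight W = 86.9 × 9.8 = 851.6 N acts straight down.
Horizontal: T_A cos 39° = T_B cos 66.7°  →  T_A = 0.509 T_B.
Vertical: T_A sin 39° + T_B sin 66.7° = 851.6.
Substituting the horizontal relation into the vertical equation gives 1.239 T_B = 851.6, so T_B = 687.5 N.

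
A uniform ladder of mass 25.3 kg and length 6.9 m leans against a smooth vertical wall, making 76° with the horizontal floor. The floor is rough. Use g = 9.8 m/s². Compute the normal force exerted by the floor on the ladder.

N_floor ≈ 248 N

ΣF_y = 0: N_floor = 25.3×9.8 = 247.94 N.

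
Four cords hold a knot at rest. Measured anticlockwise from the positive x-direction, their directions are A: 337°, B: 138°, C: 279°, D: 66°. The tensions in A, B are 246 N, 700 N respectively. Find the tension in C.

T_C ≈ 771 N

Resolve: ΣF_x = 246 cos 337° + 700 cos 138° + T_C cos 279° + T_D cos 66° = 0.
        ΣF_y = 246 sin 337° + 700 sin 138° + T_C sin 279° + T_D sin 66° = 0.
The known terms sum to (-293.8, 372.3) N, so 0.1564 T_C + 0.4067 T_D = 293.8 and -0.9877 T_C + 0.9135 T_D = -372.3.
Solving simultaneously: T_C = 770.7 N, T_D = 425.8 N.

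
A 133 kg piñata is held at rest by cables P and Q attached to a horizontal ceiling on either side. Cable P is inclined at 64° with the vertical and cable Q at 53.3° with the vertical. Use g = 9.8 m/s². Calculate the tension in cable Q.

T_Q ≈ 1320 N

Angles from the horizontal: cable P is 90° − 64° = 26°, cable Q is 90° − 53.3° = 36.7°.
Weight W = 133 × 9.8 = 1303 N acts straight down.
Horizontal: T_P cos 26° = T_Q cos 36.7°  →  T_P = 0.8921 T_Q.
Vertical: T_P sin 26° + T_Q sin 36.7° = 1303.
Substituting the horizontal relation into the vertical equation gives 0.9887 T_Q = 1303, so T_Q = 1318 N.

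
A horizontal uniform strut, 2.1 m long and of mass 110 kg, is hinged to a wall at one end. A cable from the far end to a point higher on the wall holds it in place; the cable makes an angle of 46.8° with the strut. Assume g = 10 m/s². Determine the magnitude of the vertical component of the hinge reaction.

|H_y| ≈ 550 N

Take torques about the hinge: T sin 46.8° · 2.1 = 110×10×1.05 = 1155 N·m.
So T = 1155 / (0.7290 × 2.1) = 754.49 N.
ΣF_y = 0: H_y = (110×10) − T sin 46.8° = 1100 − 550 = 550 N.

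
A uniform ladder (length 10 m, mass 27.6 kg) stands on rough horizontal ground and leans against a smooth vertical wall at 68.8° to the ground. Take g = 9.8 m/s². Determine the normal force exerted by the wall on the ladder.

Torques about the foot: N_wall · 10 sin 68.8° = 27.6×9.8×5 cos 68.8° → N_wall = 52.456 N.

N_wall ≈ 52.5 N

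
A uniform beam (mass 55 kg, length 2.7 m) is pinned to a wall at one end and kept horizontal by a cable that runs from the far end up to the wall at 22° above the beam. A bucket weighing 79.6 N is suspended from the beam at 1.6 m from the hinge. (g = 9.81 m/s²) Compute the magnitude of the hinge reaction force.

|H| ≈ 841 N

Take torques about the hinge: T sin 22° · 2.7 = 55×9.81×1.35 + 79.6×1.6 = 855.75 N·m.
So T = 855.75 / (0.3746 × 2.7) = 846.08 N.
ΣF_x = 0: H_x = T cos 22° = 784.47 N.
ΣF_y = 0: H_y = (55×9.81 + 79.6) − T sin 22° = 619.15 − 316.95 = 302.2 N.
|H| = √(H_x² + H_y²) = √((784.47)² + (302.2)²) = 840.66 N.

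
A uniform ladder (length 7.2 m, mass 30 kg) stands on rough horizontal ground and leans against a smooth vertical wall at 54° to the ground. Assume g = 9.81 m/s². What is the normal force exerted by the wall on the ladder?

Torques about the foot: N_wall · 7.2 sin 54° = 30×9.81×3.6 cos 54° → N_wall = 106.91 N.

N_wall ≈ 107 N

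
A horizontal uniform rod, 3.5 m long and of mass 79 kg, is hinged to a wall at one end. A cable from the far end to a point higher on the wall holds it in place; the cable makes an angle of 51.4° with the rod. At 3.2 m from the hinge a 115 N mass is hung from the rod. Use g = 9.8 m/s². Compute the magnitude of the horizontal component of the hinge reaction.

Take torques about the hinge: T sin 51.4° · 3.5 = 79×9.8×1.75 + 115×3.2 = 1722.9 N·m.
So T = 1722.9 / (0.7815 × 3.5) = 629.85 N.
ΣF_x = 0: H_x = T cos 51.4° = 392.95 N.

H_x ≈ 393 N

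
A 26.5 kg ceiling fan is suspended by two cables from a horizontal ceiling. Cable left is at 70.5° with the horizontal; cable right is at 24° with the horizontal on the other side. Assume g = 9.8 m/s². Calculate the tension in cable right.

T_right ≈ 87 N

Weight W = 26.5 × 9.8 = 259.7 N acts straight down.
Horizontal: T_left cos 70.5° = T_right cos 24°  →  T_left = 2.737 T_right.
Vertical: T_left sin 70.5° + T_right sin 24° = 259.7.
Substituting the horizontal relation into the vertical equation gives 2.987 T_right = 259.7, so T_right = 86.96 N.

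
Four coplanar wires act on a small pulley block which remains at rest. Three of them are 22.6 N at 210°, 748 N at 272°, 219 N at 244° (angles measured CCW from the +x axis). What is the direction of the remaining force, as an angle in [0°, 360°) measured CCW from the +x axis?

Sum the known components: ΣF_x = -89.47 N, ΣF_y = -955.7 N.
For equilibrium the remaining force must supply (−ΣF_x, −ΣF_y) = (89.47, 955.7) N.
Magnitude = √((89.47)² + (955.7)²) = 959.9 N; direction = atan2(955.7, 89.47) = 84.7°.

θ ≈ 84.7°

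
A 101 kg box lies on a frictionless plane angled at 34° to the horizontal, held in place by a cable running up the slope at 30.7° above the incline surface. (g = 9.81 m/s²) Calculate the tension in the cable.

T ≈ 644 N

Take axes along and perpendicular to the incline. Weight components: W sin 34° = 554.1 N down-slope, W cos 34° = 821.4 N into the surface.
Along incline: T cos 30.7° = W sin 34° → T = 644.4 N.
Perpendicular: N = W cos 34° − T sin 30.7° = 492.4 N.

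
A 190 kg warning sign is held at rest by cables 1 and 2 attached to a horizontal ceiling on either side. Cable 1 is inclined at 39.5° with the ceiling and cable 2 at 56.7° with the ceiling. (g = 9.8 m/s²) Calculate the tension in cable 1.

Weight W = 190 × 9.8 = 1862 N acts straight down.
Horizontal: T_1 cos 39.5° = T_2 cos 56.7°  →  T_2 = 1.405 T_1.
Vertical: T_1 sin 39.5° + T_2 sin 56.7° = 1862.
Substituting the horizontal relation into the vertical equation gives 1.811 T_1 = 1862, so T_1 = 1028 N.

T_1 ≈ 1030 N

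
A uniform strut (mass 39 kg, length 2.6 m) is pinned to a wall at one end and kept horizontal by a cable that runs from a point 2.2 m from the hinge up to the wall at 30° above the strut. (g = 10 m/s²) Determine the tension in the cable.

T ≈ 461 N

Take torques about the hinge: T sin 30° · 2.2 = 39×10×1.3 = 507 N·m.
So T = 507 / (0.5000 × 2.2) = 460.91 N.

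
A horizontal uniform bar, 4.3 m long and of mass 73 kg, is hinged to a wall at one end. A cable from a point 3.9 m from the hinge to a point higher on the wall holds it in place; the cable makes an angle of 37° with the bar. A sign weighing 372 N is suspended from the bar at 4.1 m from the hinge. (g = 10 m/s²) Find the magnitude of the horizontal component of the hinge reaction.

H_x ≈ 1050 N

Take torques about the hinge: T sin 37° · 3.9 = 73×10×2.15 + 372×4.1 = 3094.7 N·m.
So T = 3094.7 / (0.6018 × 3.9) = 1318.5 N.
ΣF_x = 0: H_x = T cos 37° = 1053 N.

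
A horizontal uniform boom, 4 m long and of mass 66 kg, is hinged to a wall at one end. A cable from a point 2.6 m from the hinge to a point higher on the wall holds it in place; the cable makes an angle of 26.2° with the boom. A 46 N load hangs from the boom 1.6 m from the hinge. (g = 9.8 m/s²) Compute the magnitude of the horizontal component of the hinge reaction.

Take torques about the hinge: T sin 26.2° · 2.6 = 66×9.8×2 + 46×1.6 = 1367.2 N·m.
So T = 1367.2 / (0.4415 × 2.6) = 1191 N.
ΣF_x = 0: H_x = T cos 26.2° = 1068.7 N.

H_x ≈ 1070 N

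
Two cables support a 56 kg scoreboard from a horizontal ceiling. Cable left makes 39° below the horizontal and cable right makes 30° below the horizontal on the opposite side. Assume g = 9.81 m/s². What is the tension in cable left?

T_left ≈ 510 N

Weight W = 56 × 9.81 = 549.4 N acts straight down.
Horizontal: T_left cos 39° = T_right cos 30°  →  T_right = 0.8974 T_left.
Vertical: T_left sin 39° + T_right sin 30° = 549.4.
Substituting the horizontal relation into the vertical equation gives 1.078 T_left = 549.4, so T_left = 509.6 N.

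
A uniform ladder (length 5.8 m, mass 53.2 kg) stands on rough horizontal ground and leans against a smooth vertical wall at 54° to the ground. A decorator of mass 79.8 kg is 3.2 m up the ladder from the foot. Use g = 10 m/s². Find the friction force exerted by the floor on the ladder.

Torques about the foot: N_wall · 5.8 sin 54° = 53.2×10×2.9 cos 54° + 79.8×10×3.2 cos 54° → N_wall = 513.14 N.
ΣF_x = 0: f_floor = N_wall = 513.14 N.

f ≈ 513 N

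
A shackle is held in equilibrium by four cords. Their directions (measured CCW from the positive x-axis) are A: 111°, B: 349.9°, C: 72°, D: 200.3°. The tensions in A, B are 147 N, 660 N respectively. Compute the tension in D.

Resolve: ΣF_x = 147 cos 111° + 660 cos 349.9° + T_C cos 72° + T_D cos 200.3° = 0.
        ΣF_y = 147 sin 111° + 660 sin 349.9° + T_C sin 72° + T_D sin 200.3° = 0.
The known terms sum to (597.1, 21.49) N, so 0.3090 T_C − 0.9379 T_D = -597.1 and 0.9511 T_C − 0.3469 T_D = -21.49.
Solving simultaneously: T_C = 238.3 N, T_D = 715.1 N.

T_D ≈ 715 N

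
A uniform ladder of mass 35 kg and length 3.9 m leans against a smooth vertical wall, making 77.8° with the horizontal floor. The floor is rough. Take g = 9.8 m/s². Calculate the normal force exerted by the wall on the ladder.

N_wall ≈ 37.1 N

Torques about the foot: N_wall · 3.9 sin 77.8° = 35×9.8×1.95 cos 77.8° → N_wall = 37.08 N.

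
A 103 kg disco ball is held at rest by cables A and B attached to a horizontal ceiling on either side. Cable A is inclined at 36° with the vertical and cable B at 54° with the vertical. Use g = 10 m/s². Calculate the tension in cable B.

T_B ≈ 605 N

Angles from the horizontal: cable A is 90° − 36° = 54°, cable B is 90° − 54° = 36°.
Weight W = 103 × 10 = 1030 N acts straight down.
Horizontal: T_A cos 54° = T_B cos 36°  →  T_A = 1.376 T_B.
Vertical: T_A sin 54° + T_B sin 36° = 1030.
Substituting the horizontal relation into the vertical equation gives 1.701 T_B = 1030, so T_B = 605.4 N.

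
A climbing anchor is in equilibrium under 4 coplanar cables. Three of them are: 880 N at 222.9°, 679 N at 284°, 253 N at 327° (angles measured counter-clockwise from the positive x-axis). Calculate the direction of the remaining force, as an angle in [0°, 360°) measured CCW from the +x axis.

θ ≈ 79.1°

Sum the known components: ΣF_x = -268.2 N, ΣF_y = -1396 N.
For equilibrium the remaining force must supply (−ΣF_x, −ΣF_y) = (268.2, 1396) N.
Magnitude = √((268.2)² + (1396)²) = 1421 N; direction = atan2(1396, 268.2) = 79.1°.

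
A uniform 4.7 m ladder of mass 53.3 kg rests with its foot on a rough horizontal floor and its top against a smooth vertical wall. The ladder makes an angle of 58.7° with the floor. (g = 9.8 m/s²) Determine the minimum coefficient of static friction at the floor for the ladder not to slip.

ΣF_y = 0: N_floor = 53.3×9.8 = 522.34 N.
Torques about the foot: N_wall · 4.7 sin 58.7° = 53.3×9.8×2.35 cos 58.7° → N_wall = 158.79 N.
ΣF_x = 0: f_floor = N_wall = 158.79 N.
μ_min = f_floor / N_floor = 158.79 / 522.34 = 0.304.

μ_min ≈ 0.304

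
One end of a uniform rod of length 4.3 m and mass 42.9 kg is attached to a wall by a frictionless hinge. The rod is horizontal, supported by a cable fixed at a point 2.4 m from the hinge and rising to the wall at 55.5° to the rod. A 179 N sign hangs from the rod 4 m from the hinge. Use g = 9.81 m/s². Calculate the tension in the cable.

T ≈ 819 N

Take torques about the hinge: T sin 55.5° · 2.4 = 42.9×9.81×2.15 + 179×4 = 1620.8 N·m.
So T = 1620.8 / (0.8241 × 2.4) = 819.47 N.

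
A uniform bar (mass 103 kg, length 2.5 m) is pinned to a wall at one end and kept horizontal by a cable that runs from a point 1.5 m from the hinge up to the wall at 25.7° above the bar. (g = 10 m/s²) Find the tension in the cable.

Take torques about the hinge: T sin 25.7° · 1.5 = 103×10×1.25 = 1287.5 N·m.
So T = 1287.5 / (0.4337 × 1.5) = 1979.3 N.

T ≈ 1980 N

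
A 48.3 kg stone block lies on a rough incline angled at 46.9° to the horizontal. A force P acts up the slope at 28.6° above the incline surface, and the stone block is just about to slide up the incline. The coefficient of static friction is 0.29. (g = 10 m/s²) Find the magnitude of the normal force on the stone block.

N ≈ 119 N

On the verge of sliding up the incline, friction equals μN and acts down the slope.
Perpendicular: N + P sin 28.6° = W cos 46.9° = 330 N.
Along incline: P cos 28.6° = W sin 46.9° + μN  with W sin 46.9° = 352.7 N.
Solving the pair for P and N: P = 441 N, N = 118.9 N (and f = μN = 34.49 N).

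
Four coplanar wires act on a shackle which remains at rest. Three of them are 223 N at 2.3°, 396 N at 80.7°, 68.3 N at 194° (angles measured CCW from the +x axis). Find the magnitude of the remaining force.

F ≈ 442 N

Sum the known components: ΣF_x = 220.5 N, ΣF_y = 383.2 N.
For equilibrium the remaining force must supply (−ΣF_x, −ΣF_y) = (-220.5, -383.2) N.
Magnitude = √((-220.5)² + (-383.2)²) = 442.2 N; direction = atan2(-383.2, -220.5) = 240.1°.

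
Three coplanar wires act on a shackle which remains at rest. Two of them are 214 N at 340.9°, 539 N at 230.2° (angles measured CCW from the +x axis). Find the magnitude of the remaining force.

F ≈ 505 N

Sum the known components: ΣF_x = -142.8 N, ΣF_y = -484.1 N.
For equilibrium the remaining force must supply (−ΣF_x, −ΣF_y) = (142.8, 484.1) N.
Magnitude = √((142.8)² + (484.1)²) = 504.8 N; direction = atan2(484.1, 142.8) = 73.6°.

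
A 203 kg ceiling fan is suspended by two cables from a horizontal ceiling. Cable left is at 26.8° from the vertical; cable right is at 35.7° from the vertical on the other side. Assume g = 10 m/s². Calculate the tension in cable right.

Angles from the horizontal: cable left is 90° − 26.8° = 63.2°, cable right is 90° − 35.7° = 54.3°.
Weight W = 203 × 10 = 2030 N acts straight down.
Horizontal: T_left cos 63.2° = T_right cos 54.3°  →  T_left = 1.294 T_right.
Vertical: T_left sin 63.2° + T_right sin 54.3° = 2030.
Substituting the horizontal relation into the vertical equation gives 1.967 T_right = 2030, so T_right = 1032 N.

T_right ≈ 1030 N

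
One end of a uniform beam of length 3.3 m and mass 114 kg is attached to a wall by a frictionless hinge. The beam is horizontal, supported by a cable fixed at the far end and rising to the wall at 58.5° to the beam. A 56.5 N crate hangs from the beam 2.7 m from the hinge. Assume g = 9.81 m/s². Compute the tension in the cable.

T ≈ 710 N

Take torques about the hinge: T sin 58.5° · 3.3 = 114×9.81×1.65 + 56.5×2.7 = 1997.8 N·m.
So T = 1997.8 / (0.8526 × 3.3) = 710.03 N.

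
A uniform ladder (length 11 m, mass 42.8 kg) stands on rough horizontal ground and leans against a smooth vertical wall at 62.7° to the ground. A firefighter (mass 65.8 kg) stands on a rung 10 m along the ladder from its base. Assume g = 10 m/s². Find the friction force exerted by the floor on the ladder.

f ≈ 419 N

Torques about the foot: N_wall · 11 sin 62.7° = 42.8×10×5.5 cos 62.7° + 65.8×10×10 cos 62.7° → N_wall = 419.2 N.
ΣF_x = 0: f_floor = N_wall = 419.2 N.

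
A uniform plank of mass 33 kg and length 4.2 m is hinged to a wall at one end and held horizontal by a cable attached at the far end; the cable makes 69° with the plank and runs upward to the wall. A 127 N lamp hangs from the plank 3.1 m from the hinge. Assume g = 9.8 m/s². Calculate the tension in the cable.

Take torques about the hinge: T sin 69° · 4.2 = 33×9.8×2.1 + 127×3.1 = 1072.8 N·m.
So T = 1072.8 / (0.9336 × 4.2) = 273.61 N.

T ≈ 274 N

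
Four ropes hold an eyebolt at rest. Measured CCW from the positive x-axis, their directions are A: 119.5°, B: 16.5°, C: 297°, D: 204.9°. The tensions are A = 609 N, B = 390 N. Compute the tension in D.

Resolve: ΣF_x = 609 cos 119.5° + 390 cos 16.5° + T_C cos 297° + T_D cos 204.9° = 0.
        ΣF_y = 609 sin 119.5° + 390 sin 16.5° + T_C sin 297° + T_D sin 204.9° = 0.
The known terms sum to (74.05, 640.8) N, so 0.4540 T_C − 0.9070 T_D = -74.05 and -0.8910 T_C − 0.4210 T_D = -640.8.
Solving simultaneously: T_C = 550.4 N, T_D = 357.1 N.

T_D ≈ 357 N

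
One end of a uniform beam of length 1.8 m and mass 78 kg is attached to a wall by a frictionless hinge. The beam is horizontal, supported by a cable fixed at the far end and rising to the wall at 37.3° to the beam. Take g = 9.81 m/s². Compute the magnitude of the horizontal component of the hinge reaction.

H_x ≈ 502 N

Take torques about the hinge: T sin 37.3° · 1.8 = 78×9.81×0.9 = 688.66 N·m.
So T = 688.66 / (0.6060 × 1.8) = 631.35 N.
ΣF_x = 0: H_x = T cos 37.3° = 502.22 N.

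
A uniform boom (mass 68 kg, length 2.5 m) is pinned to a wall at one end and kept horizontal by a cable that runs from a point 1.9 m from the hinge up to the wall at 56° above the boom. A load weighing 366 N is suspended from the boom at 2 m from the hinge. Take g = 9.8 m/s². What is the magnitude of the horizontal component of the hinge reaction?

Take torques about the hinge: T sin 56° · 1.9 = 68×9.8×1.25 + 366×2 = 1565 N·m.
So T = 1565 / (0.8290 × 1.9) = 993.54 N.
ΣF_x = 0: H_x = T cos 56° = 555.58 N.

H_x ≈ 556 N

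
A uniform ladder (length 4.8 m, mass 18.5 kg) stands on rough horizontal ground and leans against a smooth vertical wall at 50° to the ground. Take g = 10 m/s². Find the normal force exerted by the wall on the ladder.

Torques about the foot: N_wall · 4.8 sin 50° = 18.5×10×2.4 cos 50° → N_wall = 77.617 N.

N_wall ≈ 77.6 N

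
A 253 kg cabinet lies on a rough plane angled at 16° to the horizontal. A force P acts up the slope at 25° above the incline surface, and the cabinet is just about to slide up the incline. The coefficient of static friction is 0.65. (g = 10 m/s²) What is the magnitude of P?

On the verge of sliding up the incline, friction equals μN and acts down the slope.
Perpendicular: N + P sin 25° = W cos 16° = 2432 N.
Along incline: P cos 25° = W sin 16° + μN  with W sin 16° = 697.4 N.
Solving the pair for P and N: P = 1929 N, N = 1617 N (and f = μN = 1051 N).

P ≈ 1930 N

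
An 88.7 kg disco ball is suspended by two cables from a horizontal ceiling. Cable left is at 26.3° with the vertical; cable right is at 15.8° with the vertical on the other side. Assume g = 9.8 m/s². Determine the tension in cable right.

Angles from the horizontal: cable left is 90° − 26.3° = 63.7°, cable right is 90° − 15.8° = 74.2°.
Weight W = 88.7 × 9.8 = 869.3 N acts straight down.
Horizontal: T_left cos 63.7° = T_right cos 74.2°  →  T_left = 0.6145 T_right.
Vertical: T_left sin 63.7° + T_right sin 74.2° = 869.3.
Substituting the horizontal relation into the vertical equation gives 1.513 T_right = 869.3, so T_right = 574.5 N.

T_right ≈ 574 N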